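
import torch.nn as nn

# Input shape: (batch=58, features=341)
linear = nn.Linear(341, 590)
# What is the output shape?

Input shape: (58, 341)
Output shape: (58, 590)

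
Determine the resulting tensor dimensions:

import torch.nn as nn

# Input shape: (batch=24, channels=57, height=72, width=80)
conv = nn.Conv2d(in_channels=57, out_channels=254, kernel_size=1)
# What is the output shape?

Input shape: (24, 57, 72, 80)
Output shape: (24, 254, 72, 80)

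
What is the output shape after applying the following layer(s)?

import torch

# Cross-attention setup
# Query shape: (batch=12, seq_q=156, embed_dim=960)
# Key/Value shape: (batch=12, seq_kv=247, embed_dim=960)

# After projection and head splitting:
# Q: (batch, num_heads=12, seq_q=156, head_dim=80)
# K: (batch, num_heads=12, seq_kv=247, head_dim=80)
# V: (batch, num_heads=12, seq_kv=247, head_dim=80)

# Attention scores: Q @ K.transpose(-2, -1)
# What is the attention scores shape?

Input shape: (12, 156, 960)
Output shape: (12, 12, 156, 247)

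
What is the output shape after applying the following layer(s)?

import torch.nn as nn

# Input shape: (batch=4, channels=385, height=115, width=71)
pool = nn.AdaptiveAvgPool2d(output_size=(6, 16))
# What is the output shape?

Input shape: (4, 385, 115, 71)
Output shape: (4, 385, 6, 16)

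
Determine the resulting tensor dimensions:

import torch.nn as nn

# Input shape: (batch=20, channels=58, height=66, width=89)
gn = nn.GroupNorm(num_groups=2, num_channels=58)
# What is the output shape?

Input shape: (20, 58, 66, 89)
Output shape: (20, 58, 66, 89)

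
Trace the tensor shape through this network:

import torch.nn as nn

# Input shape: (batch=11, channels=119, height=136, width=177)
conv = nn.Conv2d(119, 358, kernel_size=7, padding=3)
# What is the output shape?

Input shape: (11, 119, 136, 177)
Output shape: (11, 358, 136, 177)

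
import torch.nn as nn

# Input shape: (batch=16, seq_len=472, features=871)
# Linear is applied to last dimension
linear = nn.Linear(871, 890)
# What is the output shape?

Input shape: (16, 472, 871)
Output shape: (16, 472, 890)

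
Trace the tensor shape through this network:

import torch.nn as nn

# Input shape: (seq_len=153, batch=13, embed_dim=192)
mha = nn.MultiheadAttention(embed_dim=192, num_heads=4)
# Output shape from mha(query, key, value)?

Input shape: (153, 13, 192)
Output shape: (153, 13, 192)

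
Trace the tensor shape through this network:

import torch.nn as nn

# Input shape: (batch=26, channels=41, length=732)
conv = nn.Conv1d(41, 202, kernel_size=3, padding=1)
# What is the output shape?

Input shape: (26, 41, 732)
Output shape: (26, 202, 732)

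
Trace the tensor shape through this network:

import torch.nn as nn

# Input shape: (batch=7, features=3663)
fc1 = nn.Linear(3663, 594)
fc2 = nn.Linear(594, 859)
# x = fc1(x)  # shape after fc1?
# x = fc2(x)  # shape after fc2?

Input shape: (7, 3663)
  -> after fc1: (7, 594)
Output shape: (7, 859)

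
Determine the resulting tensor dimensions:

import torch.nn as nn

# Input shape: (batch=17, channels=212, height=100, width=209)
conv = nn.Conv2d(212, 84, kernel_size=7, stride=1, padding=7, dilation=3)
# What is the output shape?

Input shape: (17, 212, 100, 209)
Output shape: (17, 84, 96, 205)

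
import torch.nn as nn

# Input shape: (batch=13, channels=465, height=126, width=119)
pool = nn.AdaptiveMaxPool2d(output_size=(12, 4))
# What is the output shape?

Input shape: (13, 465, 126, 119)
Output shape: (13, 465, 12, 4)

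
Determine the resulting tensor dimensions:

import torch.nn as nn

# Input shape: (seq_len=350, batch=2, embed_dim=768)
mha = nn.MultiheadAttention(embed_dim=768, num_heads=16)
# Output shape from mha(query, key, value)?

Input shape: (350, 2, 768)
Output shape: (350, 2, 768)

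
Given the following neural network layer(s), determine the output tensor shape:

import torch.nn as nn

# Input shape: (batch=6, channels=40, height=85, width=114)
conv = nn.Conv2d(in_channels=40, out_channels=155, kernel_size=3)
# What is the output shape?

Input shape: (6, 40, 85, 114)
Output shape: (6, 155, 83, 112)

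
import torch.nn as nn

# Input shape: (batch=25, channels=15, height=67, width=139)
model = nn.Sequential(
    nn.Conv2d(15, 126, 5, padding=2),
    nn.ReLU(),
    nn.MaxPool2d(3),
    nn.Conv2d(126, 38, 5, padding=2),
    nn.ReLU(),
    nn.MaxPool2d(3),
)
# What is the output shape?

Input shape: (25, 15, 67, 139)
  -> after first Conv2d: (25, 126, 67, 139)
  -> after first MaxPool2d: (25, 126, 22, 46)
  -> after second Conv2d: (25, 38, 22, 46)
Output shape: (25, 38, 7, 15)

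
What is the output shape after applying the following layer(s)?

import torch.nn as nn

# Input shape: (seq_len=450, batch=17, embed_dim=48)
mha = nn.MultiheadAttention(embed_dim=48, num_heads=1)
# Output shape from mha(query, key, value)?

Input shape: (450, 17, 48)
Output shape: (450, 17, 48)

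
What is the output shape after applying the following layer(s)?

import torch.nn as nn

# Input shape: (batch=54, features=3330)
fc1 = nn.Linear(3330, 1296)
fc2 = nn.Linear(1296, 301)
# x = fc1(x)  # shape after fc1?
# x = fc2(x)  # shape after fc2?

Input shape: (54, 3330)
  -> after fc1: (54, 1296)
Output shape: (54, 301)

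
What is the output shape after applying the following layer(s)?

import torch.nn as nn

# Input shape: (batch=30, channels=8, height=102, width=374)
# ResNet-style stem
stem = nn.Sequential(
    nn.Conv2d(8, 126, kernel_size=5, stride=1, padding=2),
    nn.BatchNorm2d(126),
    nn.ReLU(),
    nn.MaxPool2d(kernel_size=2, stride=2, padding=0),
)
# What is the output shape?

Input shape: (30, 8, 102, 374)
  -> after Conv2d 5x5 stride=1: (30, 126, 102, 374)
Output shape: (30, 126, 51, 187)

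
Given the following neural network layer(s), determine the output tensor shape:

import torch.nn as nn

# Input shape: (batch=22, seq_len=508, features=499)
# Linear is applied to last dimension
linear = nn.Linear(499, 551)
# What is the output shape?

Input shape: (22, 508, 499)
Output shape: (22, 508, 551)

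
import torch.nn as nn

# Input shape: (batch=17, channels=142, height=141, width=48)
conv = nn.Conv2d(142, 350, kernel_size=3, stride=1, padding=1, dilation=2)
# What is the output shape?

Input shape: (17, 142, 141, 48)
Output shape: (17, 350, 139, 46)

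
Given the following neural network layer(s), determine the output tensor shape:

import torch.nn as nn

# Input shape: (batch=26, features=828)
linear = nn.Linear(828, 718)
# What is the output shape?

Input shape: (26, 828)
Output shape: (26, 718)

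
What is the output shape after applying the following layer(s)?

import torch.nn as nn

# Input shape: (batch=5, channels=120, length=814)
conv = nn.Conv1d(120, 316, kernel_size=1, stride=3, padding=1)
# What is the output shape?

Input shape: (5, 120, 814)
Output shape: (5, 316, 272)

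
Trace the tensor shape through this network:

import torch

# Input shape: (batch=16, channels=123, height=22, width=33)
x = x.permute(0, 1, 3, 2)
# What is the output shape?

Input shape: (16, 123, 22, 33)
Output shape: (16, 123, 33, 22)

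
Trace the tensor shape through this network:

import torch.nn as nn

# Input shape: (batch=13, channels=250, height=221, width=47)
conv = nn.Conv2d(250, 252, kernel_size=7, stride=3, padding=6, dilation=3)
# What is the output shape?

Input shape: (13, 250, 221, 47)
Output shape: (13, 252, 72, 14)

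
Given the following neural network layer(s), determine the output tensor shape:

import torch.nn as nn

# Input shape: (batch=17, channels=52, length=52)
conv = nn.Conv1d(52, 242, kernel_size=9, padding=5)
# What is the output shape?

Input shape: (17, 52, 52)
Output shape: (17, 242, 54)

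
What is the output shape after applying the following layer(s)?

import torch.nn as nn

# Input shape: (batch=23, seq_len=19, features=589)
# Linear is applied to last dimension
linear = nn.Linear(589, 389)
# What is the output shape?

Input shape: (23, 19, 589)
Output shape: (23, 19, 389)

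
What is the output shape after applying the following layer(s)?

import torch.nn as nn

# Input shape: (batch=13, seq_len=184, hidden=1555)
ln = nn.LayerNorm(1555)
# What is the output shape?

Input shape: (13, 184, 1555)
Output shape: (13, 184, 1555)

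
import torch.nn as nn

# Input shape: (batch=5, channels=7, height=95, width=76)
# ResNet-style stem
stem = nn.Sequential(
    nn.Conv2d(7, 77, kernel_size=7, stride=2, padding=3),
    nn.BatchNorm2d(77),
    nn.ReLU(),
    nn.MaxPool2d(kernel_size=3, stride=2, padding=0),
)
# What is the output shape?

Input shape: (5, 7, 95, 76)
  -> after Conv2d 7x7 stride=2: (5, 77, 48, 38)
Output shape: (5, 77, 23, 18)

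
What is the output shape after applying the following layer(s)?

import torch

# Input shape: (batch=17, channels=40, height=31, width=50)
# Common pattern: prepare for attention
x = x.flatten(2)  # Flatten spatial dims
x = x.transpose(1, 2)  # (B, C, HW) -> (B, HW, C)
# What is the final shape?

Input shape: (17, 40, 31, 50)
  -> after flatten(2): (17, 40, 1550)
Output shape: (17, 1550, 40)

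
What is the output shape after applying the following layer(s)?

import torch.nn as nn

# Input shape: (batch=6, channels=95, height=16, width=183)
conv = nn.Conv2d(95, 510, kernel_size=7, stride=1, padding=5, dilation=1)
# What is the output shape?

Input shape: (6, 95, 16, 183)
Output shape: (6, 510, 20, 187)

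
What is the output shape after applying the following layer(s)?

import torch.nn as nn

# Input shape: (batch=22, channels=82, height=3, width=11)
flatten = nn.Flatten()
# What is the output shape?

Input shape: (22, 82, 3, 11)
Output shape: (22, 2706)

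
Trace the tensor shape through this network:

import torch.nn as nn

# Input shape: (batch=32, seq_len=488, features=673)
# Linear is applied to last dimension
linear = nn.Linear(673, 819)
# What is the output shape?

Input shape: (32, 488, 673)
Output shape: (32, 488, 819)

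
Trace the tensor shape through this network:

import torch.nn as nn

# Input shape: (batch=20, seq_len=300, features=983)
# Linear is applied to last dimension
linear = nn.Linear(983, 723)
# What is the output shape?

Input shape: (20, 300, 983)
Output shape: (20, 300, 723)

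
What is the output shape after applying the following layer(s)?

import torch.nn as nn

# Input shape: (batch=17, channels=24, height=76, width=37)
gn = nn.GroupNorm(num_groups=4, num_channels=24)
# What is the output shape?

Input shape: (17, 24, 76, 37)
Output shape: (17, 24, 76, 37)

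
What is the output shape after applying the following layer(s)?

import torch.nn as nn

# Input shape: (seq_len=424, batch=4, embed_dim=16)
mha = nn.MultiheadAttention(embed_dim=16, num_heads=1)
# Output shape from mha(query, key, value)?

Input shape: (424, 4, 16)
Output shape: (424, 4, 16)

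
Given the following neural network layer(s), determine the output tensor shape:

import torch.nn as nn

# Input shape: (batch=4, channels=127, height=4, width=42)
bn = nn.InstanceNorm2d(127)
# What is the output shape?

Input shape: (4, 127, 4, 42)
Output shape: (4, 127, 4, 42)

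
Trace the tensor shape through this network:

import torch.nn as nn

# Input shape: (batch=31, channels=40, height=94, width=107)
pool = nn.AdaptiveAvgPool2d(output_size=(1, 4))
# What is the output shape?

Input shape: (31, 40, 94, 107)
Output shape: (31, 40, 1, 4)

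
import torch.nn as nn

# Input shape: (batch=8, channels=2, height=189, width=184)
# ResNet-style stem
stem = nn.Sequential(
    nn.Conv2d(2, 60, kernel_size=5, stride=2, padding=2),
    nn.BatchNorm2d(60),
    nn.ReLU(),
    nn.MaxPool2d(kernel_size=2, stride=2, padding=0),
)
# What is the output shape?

Input shape: (8, 2, 189, 184)
  -> after Conv2d 5x5 stride=2: (8, 60, 95, 92)
Output shape: (8, 60, 47, 46)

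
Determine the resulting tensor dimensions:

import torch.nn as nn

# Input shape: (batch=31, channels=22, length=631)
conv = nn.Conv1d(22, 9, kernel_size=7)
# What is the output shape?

Input shape: (31, 22, 631)
Output shape: (31, 9, 625)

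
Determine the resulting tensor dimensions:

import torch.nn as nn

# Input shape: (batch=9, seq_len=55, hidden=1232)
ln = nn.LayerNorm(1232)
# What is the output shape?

Input shape: (9, 55, 1232)
Output shape: (9, 55, 1232)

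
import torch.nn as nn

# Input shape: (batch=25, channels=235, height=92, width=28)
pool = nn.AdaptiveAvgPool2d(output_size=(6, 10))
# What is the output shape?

Input shape: (25, 235, 92, 28)
Output shape: (25, 235, 6, 10)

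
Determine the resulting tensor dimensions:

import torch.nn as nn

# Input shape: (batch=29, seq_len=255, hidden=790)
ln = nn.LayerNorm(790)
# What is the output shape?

Input shape: (29, 255, 790)
Output shape: (29, 255, 790)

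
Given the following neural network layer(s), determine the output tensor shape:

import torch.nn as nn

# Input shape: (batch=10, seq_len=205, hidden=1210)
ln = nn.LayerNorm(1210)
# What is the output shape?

Input shape: (10, 205, 1210)
Output shape: (10, 205, 1210)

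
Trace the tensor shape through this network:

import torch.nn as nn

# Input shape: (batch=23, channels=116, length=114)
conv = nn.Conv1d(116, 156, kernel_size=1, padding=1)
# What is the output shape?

Input shape: (23, 116, 114)
Output shape: (23, 156, 116)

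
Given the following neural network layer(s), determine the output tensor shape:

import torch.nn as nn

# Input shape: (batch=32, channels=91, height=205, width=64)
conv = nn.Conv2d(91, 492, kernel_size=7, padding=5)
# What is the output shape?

Input shape: (32, 91, 205, 64)
Output shape: (32, 492, 209, 68)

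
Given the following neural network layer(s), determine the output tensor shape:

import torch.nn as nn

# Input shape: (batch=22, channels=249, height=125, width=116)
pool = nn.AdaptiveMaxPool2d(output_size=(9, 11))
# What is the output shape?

Input shape: (22, 249, 125, 116)
Output shape: (22, 249, 9, 11)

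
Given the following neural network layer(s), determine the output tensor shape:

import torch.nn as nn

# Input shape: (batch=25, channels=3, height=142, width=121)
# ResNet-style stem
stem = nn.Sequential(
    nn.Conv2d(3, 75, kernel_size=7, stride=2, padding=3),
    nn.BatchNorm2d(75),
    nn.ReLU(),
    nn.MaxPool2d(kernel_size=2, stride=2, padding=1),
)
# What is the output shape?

Input shape: (25, 3, 142, 121)
  -> after Conv2d 7x7 stride=2: (25, 75, 71, 61)
Output shape: (25, 75, 36, 31)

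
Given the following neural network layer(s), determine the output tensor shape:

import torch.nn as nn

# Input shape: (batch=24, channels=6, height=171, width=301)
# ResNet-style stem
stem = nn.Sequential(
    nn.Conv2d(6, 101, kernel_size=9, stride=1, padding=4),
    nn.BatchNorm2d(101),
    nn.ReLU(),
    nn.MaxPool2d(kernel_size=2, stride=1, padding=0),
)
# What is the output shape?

Input shape: (24, 6, 171, 301)
  -> after Conv2d 9x9 stride=1: (24, 101, 171, 301)
Output shape: (24, 101, 170, 300)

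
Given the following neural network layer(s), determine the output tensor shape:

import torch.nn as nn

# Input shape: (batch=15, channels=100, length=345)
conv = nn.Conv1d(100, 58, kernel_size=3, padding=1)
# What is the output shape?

Input shape: (15, 100, 345)
Output shape: (15, 58, 345)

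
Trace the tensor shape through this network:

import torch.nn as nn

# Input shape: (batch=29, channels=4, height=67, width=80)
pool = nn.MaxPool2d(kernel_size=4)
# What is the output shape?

Input shape: (29, 4, 67, 80)
Output shape: (29, 4, 16, 20)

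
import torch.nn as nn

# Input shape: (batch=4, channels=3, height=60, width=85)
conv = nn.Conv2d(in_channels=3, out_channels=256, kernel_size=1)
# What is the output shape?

Input shape: (4, 3, 60, 85)
Output shape: (4, 256, 60, 85)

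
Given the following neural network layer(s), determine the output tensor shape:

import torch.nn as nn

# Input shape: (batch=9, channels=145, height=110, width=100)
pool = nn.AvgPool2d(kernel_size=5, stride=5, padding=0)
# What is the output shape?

Input shape: (9, 145, 110, 100)
Output shape: (9, 145, 22, 20)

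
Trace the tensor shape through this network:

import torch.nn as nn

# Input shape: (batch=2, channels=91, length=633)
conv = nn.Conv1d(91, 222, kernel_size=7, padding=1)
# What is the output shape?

Input shape: (2, 91, 633)
Output shape: (2, 222, 629)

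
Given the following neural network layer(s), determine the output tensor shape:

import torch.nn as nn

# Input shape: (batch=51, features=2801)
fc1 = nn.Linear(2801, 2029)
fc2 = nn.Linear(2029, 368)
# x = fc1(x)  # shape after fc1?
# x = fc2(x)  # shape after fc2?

Input shape: (51, 2801)
  -> after fc1: (51, 2029)
Output shape: (51, 368)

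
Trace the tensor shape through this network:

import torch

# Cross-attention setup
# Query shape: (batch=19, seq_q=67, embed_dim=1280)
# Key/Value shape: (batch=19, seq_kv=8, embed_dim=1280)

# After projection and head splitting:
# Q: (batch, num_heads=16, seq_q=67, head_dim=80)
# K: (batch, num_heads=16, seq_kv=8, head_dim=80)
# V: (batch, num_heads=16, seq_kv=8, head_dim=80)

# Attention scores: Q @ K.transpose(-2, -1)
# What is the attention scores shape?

Input shape: (19, 67, 1280)
Output shape: (19, 16, 67, 8)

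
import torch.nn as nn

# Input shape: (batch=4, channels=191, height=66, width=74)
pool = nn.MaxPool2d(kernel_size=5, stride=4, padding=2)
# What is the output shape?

Input shape: (4, 191, 66, 74)
Output shape: (4, 191, 17, 19)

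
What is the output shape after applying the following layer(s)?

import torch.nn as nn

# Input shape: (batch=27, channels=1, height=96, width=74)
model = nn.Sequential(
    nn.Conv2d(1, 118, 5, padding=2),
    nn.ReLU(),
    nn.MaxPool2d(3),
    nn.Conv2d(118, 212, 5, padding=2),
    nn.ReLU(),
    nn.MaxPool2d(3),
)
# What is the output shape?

Input shape: (27, 1, 96, 74)
  -> after first Conv2d: (27, 118, 96, 74)
  -> after first MaxPool2d: (27, 118, 32, 24)
  -> after second Conv2d: (27, 212, 32, 24)
Output shape: (27, 212, 10, 8)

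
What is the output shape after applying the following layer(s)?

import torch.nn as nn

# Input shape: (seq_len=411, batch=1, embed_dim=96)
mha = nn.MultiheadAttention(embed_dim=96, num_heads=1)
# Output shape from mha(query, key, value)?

Input shape: (411, 1, 96)
Output shape: (411, 1, 96)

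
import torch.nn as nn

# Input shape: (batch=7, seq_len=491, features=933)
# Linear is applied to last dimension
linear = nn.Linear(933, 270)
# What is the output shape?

Input shape: (7, 491, 933)
Output shape: (7, 491, 270)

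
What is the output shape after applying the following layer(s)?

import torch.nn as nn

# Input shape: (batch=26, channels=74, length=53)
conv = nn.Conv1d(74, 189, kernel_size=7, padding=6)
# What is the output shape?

Input shape: (26, 74, 53)
Output shape: (26, 189, 59)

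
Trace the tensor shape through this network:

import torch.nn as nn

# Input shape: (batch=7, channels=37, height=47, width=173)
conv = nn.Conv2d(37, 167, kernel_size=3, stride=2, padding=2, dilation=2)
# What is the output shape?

Input shape: (7, 37, 47, 173)
Output shape: (7, 167, 24, 87)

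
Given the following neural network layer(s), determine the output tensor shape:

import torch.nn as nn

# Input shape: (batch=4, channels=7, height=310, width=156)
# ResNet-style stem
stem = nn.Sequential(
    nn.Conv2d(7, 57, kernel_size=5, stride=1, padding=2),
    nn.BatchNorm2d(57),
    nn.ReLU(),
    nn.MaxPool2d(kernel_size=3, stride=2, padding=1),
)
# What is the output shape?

Input shape: (4, 7, 310, 156)
  -> after Conv2d 5x5 stride=1: (4, 57, 310, 156)
Output shape: (4, 57, 155, 78)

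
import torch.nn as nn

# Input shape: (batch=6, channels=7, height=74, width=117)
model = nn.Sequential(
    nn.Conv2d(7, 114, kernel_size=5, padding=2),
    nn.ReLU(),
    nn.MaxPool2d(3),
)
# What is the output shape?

Input shape: (6, 7, 74, 117)
  -> after Conv2d: (6, 114, 74, 117)
  -> after ReLU: (6, 114, 74, 117)
Output shape: (6, 114, 24, 39)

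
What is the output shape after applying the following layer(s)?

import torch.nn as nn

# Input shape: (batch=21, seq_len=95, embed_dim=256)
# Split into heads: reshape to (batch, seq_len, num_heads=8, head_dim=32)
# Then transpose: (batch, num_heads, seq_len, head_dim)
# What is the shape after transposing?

Input shape: (21, 95, 256)
  -> after reshape: (21, 95, 8, 32)
Output shape: (21, 8, 95, 32)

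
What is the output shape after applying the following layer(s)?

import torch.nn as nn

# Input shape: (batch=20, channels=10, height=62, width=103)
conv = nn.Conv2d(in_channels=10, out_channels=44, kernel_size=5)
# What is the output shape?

Input shape: (20, 10, 62, 103)
Output shape: (20, 44, 58, 99)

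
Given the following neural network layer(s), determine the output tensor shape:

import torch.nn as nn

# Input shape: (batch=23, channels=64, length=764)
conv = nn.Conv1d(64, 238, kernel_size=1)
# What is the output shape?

Input shape: (23, 64, 764)
Output shape: (23, 238, 764)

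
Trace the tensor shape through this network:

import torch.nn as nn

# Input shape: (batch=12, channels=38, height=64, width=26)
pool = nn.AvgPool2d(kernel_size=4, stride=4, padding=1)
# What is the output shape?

Input shape: (12, 38, 64, 26)
Output shape: (12, 38, 16, 7)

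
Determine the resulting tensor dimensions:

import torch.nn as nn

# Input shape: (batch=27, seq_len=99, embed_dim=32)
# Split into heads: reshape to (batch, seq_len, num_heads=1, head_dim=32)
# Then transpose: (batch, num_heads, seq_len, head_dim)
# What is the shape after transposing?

Input shape: (27, 99, 32)
  -> after reshape: (27, 99, 1, 32)
Output shape: (27, 1, 99, 32)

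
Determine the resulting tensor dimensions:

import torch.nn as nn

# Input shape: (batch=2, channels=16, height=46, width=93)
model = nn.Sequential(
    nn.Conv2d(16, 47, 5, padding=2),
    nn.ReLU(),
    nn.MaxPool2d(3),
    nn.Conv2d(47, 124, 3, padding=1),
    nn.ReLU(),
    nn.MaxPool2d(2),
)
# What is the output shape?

Input shape: (2, 16, 46, 93)
  -> after first Conv2d: (2, 47, 46, 93)
  -> after first MaxPool2d: (2, 47, 15, 31)
  -> after second Conv2d: (2, 124, 15, 31)
Output shape: (2, 124, 7, 15)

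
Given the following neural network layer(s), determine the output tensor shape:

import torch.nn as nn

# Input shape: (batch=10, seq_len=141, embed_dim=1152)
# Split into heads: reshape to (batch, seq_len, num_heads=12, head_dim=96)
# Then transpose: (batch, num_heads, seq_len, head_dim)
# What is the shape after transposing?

Input shape: (10, 141, 1152)
  -> after reshape: (10, 141, 12, 96)
Output shape: (10, 12, 141, 96)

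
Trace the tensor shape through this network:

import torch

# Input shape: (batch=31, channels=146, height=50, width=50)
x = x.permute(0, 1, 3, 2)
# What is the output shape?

Input shape: (31, 146, 50, 50)
Output shape: (31, 146, 50, 50)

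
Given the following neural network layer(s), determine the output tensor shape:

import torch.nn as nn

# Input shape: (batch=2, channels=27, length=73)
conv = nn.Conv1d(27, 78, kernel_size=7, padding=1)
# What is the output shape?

Input shape: (2, 27, 73)
Output shape: (2, 78, 69)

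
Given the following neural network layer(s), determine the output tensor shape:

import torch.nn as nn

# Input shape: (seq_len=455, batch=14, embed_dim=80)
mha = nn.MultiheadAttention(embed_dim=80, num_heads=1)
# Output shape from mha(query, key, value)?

Input shape: (455, 14, 80)
Output shape: (455, 14, 80)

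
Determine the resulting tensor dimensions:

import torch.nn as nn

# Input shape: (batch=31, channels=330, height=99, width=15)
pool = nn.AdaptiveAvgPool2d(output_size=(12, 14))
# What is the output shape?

Input shape: (31, 330, 99, 15)
Output shape: (31, 330, 12, 14)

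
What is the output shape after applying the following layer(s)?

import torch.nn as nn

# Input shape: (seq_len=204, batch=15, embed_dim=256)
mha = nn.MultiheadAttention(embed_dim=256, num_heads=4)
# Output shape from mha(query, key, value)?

Input shape: (204, 15, 256)
Output shape: (204, 15, 256)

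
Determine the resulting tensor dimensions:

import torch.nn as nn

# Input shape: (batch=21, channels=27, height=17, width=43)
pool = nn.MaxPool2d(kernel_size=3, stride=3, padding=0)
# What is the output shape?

Input shape: (21, 27, 17, 43)
Output shape: (21, 27, 5, 14)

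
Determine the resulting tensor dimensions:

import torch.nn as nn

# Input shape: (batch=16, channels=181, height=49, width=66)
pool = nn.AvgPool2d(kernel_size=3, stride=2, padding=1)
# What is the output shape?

Input shape: (16, 181, 49, 66)
Output shape: (16, 181, 25, 33)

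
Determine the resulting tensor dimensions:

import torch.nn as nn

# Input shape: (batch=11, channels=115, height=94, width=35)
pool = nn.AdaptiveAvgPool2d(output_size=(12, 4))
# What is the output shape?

Input shape: (11, 115, 94, 35)
Output shape: (11, 115, 12, 4)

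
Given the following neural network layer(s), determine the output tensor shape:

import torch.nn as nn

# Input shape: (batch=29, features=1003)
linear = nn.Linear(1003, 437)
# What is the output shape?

Input shape: (29, 1003)
Output shape: (29, 437)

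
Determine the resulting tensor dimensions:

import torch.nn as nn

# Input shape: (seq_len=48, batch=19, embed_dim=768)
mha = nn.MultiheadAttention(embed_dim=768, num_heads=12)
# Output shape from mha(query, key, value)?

Input shape: (48, 19, 768)
Output shape: (48, 19, 768)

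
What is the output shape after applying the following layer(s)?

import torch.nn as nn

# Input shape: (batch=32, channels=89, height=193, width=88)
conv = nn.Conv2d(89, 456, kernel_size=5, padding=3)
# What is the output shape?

Input shape: (32, 89, 193, 88)
Output shape: (32, 456, 195, 90)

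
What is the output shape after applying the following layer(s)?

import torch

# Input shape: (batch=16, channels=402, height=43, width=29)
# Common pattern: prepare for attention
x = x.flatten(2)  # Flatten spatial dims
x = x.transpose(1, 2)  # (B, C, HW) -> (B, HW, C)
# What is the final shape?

Input shape: (16, 402, 43, 29)
  -> after flatten(2): (16, 402, 1247)
Output shape: (16, 1247, 402)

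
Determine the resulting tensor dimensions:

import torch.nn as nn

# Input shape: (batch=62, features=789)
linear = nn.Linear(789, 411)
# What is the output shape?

Input shape: (62, 789)
Output shape: (62, 411)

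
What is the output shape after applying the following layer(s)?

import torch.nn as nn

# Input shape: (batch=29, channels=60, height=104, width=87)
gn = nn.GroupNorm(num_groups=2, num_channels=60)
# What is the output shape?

Input shape: (29, 60, 104, 87)
Output shape: (29, 60, 104, 87)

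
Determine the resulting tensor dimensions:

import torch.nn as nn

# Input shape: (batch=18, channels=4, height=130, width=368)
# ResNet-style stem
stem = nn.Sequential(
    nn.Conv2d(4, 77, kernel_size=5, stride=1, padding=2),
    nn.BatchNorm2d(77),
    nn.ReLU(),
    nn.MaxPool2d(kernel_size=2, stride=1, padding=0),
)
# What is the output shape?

Input shape: (18, 4, 130, 368)
  -> after Conv2d 5x5 stride=1: (18, 77, 130, 368)
Output shape: (18, 77, 129, 367)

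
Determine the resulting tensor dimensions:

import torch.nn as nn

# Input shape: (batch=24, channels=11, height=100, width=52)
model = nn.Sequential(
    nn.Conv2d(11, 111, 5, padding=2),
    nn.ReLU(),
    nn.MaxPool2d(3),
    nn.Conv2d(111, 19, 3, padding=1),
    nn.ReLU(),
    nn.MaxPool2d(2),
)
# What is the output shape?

Input shape: (24, 11, 100, 52)
  -> after first Conv2d: (24, 111, 100, 52)
  -> after first MaxPool2d: (24, 111, 33, 17)
  -> after second Conv2d: (24, 19, 33, 17)
Output shape: (24, 19, 16, 8)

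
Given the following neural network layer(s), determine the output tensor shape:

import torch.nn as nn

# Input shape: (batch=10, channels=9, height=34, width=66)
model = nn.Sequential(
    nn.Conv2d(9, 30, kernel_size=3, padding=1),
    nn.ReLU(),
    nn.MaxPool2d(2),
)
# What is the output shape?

Input shape: (10, 9, 34, 66)
  -> after Conv2d: (10, 30, 34, 66)
  -> after ReLU: (10, 30, 34, 66)
Output shape: (10, 30, 17, 33)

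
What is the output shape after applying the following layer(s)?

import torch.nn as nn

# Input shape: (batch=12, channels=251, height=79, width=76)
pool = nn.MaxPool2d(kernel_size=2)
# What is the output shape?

Input shape: (12, 251, 79, 76)
Output shape: (12, 251, 39, 38)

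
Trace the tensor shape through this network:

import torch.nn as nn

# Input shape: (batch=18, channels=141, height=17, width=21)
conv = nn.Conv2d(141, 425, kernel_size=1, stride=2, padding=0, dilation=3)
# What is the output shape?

Input shape: (18, 141, 17, 21)
Output shape: (18, 425, 9, 11)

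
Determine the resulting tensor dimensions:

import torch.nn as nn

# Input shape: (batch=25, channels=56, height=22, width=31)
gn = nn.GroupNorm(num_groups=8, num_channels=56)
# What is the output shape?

Input shape: (25, 56, 22, 31)
Output shape: (25, 56, 22, 31)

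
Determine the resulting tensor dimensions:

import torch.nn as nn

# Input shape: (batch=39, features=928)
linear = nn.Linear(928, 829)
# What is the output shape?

Input shape: (39, 928)
Output shape: (39, 829)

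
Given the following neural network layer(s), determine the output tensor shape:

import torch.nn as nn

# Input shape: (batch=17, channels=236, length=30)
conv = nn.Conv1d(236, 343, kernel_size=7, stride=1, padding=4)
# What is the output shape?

Input shape: (17, 236, 30)
Output shape: (17, 343, 32)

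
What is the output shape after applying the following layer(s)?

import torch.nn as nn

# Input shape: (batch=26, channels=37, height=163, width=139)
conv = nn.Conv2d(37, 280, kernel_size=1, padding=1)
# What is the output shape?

Input shape: (26, 37, 163, 139)
Output shape: (26, 280, 165, 141)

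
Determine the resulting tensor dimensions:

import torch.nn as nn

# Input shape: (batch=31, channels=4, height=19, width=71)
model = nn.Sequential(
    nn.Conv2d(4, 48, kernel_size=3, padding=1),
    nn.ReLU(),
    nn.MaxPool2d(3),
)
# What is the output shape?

Input shape: (31, 4, 19, 71)
  -> after Conv2d: (31, 48, 19, 71)
  -> after ReLU: (31, 48, 19, 71)
Output shape: (31, 48, 6, 23)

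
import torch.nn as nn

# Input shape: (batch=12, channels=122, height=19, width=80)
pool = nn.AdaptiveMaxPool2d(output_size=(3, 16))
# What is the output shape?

Input shape: (12, 122, 19, 80)
Output shape: (12, 122, 3, 16)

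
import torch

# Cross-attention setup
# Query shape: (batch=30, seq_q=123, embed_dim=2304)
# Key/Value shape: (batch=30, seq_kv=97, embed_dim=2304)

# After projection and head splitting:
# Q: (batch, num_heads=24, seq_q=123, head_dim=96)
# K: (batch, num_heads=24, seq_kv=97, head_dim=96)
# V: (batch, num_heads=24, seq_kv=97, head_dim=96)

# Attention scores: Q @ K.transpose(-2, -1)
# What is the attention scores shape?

Input shape: (30, 123, 2304)
Output shape: (30, 24, 123, 97)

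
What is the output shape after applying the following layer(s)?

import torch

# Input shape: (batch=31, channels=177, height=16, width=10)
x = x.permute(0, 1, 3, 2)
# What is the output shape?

Input shape: (31, 177, 16, 10)
Output shape: (31, 177, 10, 16)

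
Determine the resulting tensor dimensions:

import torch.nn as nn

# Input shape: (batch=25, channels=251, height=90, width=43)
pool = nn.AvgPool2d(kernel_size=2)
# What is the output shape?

Input shape: (25, 251, 90, 43)
Output shape: (25, 251, 45, 21)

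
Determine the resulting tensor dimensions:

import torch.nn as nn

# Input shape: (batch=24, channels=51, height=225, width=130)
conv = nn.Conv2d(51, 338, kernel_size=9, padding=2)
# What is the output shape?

Input shape: (24, 51, 225, 130)
Output shape: (24, 338, 221, 126)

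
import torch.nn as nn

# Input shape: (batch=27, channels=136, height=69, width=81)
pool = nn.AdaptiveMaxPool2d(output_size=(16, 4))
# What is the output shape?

Input shape: (27, 136, 69, 81)
Output shape: (27, 136, 16, 4)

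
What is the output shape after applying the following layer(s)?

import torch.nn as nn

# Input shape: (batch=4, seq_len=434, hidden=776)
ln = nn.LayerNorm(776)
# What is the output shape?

Input shape: (4, 434, 776)
Output shape: (4, 434, 776)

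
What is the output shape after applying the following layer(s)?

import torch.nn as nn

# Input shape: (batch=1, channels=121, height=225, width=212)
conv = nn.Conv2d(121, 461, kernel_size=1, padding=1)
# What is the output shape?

Input shape: (1, 121, 225, 212)
Output shape: (1, 461, 227, 214)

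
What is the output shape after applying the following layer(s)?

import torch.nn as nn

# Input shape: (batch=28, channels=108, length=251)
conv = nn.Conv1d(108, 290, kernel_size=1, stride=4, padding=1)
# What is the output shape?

Input shape: (28, 108, 251)
Output shape: (28, 290, 64)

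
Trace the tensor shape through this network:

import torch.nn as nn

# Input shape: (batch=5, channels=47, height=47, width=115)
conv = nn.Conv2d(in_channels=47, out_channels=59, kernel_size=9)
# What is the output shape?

Input shape: (5, 47, 47, 115)
Output shape: (5, 59, 39, 107)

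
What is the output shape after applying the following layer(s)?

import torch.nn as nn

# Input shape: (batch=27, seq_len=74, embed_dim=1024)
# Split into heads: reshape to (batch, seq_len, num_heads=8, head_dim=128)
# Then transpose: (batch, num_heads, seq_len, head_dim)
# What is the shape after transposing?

Input shape: (27, 74, 1024)
  -> after reshape: (27, 74, 8, 128)
Output shape: (27, 8, 74, 128)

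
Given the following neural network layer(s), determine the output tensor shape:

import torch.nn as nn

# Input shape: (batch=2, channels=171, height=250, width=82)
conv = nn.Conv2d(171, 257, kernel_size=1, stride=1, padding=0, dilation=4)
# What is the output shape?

Input shape: (2, 171, 250, 82)
Output shape: (2, 257, 250, 82)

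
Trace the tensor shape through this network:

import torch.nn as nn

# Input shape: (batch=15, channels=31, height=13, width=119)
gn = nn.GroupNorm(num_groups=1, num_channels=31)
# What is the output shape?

Input shape: (15, 31, 13, 119)
Output shape: (15, 31, 13, 119)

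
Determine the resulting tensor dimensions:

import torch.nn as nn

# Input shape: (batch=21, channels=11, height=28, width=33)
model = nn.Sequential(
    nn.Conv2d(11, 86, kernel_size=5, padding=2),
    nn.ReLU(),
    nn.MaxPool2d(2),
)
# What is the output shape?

Input shape: (21, 11, 28, 33)
  -> after Conv2d: (21, 86, 28, 33)
  -> after ReLU: (21, 86, 28, 33)
Output shape: (21, 86, 14, 16)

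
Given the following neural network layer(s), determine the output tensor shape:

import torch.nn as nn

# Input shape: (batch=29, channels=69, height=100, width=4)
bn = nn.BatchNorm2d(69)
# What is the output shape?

Input shape: (29, 69, 100, 4)
Output shape: (29, 69, 100, 4)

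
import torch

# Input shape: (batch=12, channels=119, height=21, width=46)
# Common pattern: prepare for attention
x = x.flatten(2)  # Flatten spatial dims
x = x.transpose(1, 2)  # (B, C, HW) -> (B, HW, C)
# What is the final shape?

Input shape: (12, 119, 21, 46)
  -> after flatten(2): (12, 119, 966)
Output shape: (12, 966, 119)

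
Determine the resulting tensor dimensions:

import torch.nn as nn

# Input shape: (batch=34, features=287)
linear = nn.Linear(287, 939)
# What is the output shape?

Input shape: (34, 287)
Output shape: (34, 939)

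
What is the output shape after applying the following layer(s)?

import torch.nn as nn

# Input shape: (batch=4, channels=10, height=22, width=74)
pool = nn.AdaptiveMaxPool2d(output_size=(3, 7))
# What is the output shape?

Input shape: (4, 10, 22, 74)
Output shape: (4, 10, 3, 7)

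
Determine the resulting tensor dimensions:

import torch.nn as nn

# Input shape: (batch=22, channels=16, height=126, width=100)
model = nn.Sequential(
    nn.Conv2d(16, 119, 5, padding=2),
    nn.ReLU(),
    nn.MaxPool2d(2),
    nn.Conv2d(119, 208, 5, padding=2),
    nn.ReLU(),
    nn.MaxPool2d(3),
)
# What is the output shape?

Input shape: (22, 16, 126, 100)
  -> after first Conv2d: (22, 119, 126, 100)
  -> after first MaxPool2d: (22, 119, 63, 50)
  -> after second Conv2d: (22, 208, 63, 50)
Output shape: (22, 208, 21, 16)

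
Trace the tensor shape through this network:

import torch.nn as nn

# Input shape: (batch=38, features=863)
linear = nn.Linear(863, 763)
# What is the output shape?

Input shape: (38, 863)
Output shape: (38, 763)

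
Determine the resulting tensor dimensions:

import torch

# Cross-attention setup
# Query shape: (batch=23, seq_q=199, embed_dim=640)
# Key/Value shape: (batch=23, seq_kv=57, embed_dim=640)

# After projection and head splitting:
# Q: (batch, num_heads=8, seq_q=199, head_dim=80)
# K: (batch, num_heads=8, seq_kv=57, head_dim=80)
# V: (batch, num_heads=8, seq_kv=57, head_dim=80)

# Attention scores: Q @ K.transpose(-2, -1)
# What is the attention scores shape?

Input shape: (23, 199, 640)
Output shape: (23, 8, 199, 57)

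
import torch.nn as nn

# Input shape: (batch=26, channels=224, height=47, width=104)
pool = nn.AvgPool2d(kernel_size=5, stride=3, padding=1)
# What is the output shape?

Input shape: (26, 224, 47, 104)
Output shape: (26, 224, 15, 34)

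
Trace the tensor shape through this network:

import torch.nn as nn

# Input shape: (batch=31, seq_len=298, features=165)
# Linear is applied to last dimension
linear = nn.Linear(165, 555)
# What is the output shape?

Input shape: (31, 298, 165)
Output shape: (31, 298, 555)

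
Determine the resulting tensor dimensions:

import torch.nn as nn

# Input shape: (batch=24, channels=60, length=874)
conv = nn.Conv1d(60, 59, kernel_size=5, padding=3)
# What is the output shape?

Input shape: (24, 60, 874)
Output shape: (24, 59, 876)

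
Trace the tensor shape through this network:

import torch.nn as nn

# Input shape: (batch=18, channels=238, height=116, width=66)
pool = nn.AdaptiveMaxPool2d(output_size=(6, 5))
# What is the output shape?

Input shape: (18, 238, 116, 66)
Output shape: (18, 238, 6, 5)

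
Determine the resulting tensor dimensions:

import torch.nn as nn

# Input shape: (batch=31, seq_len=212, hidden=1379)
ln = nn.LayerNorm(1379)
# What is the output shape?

Input shape: (31, 212, 1379)
Output shape: (31, 212, 1379)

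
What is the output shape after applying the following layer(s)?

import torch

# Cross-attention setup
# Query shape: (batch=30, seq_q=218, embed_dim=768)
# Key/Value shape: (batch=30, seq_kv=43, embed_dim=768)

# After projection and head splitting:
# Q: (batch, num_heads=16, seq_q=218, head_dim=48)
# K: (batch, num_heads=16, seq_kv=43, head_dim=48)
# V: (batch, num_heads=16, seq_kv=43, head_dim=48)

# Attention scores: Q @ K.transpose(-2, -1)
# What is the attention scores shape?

Input shape: (30, 218, 768)
Output shape: (30, 16, 218, 43)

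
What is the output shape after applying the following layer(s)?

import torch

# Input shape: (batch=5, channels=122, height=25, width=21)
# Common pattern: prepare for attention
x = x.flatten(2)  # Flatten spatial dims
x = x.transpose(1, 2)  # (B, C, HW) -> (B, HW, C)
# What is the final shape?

Input shape: (5, 122, 25, 21)
  -> after flatten(2): (5, 122, 525)
Output shape: (5, 525, 122)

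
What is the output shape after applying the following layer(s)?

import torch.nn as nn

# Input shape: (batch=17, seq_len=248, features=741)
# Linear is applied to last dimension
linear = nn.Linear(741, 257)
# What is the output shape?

Input shape: (17, 248, 741)
Output shape: (17, 248, 257)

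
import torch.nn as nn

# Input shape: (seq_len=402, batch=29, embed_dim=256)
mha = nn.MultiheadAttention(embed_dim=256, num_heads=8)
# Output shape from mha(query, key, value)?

Input shape: (402, 29, 256)
Output shape: (402, 29, 256)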